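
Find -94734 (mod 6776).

130

-94734 = -14*6776 + 130, so -94734 ≡ 130 (mod 6776).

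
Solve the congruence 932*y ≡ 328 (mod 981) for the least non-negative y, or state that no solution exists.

gcd(932, 981) = 1, so a unique solution mod 981 exists.
932⁻¹ ≡ 20 (mod 981).
y ≡ 20*328 ≡ 674 (mod 981).

674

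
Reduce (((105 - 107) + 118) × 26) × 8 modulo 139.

105 - 107 = -2 ≡ 137 (mod 139)
137 + 118 = 255 ≡ 116 (mod 139)
116 × 26 = 3016 ≡ 97 (mod 139)
97 × 8 = 776 ≡ 81 (mod 139)

81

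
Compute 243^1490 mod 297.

243

By square-and-multiply:
1490 in binary is 10111010010, i.e. 1490 = 1024 + 256 + 128 + 64 + 16 + 2.
243^1 ≡ 243 (mod 297)
243^2 ≡ 243^2 = 59049 ≡ 243 (mod 297)
243^4 ≡ 243^2 = 59049 ≡ 243 (mod 297)
243^8 ≡ 243^2 = 59049 ≡ 243 (mod 297)
243^16 ≡ 243^2 = 59049 ≡ 243 (mod 297)
243^32 ≡ 243^2 = 59049 ≡ 243 (mod 297)
243^64 ≡ 243^2 = 59049 ≡ 243 (mod 297)
243^128 ≡ 243^2 = 59049 ≡ 243 (mod 297)
243^256 ≡ 243^2 = 59049 ≡ 243 (mod 297)
243^512 ≡ 243^2 = 59049 ≡ 243 (mod 297)
243^1024 ≡ 243^2 = 59049 ≡ 243 (mod 297)
243^1490 = 243^1024 · 243^256 · 243^128 · 243^64 · 243^16 · 243^2 ≡ 243 · 243 · 243 · 243 · 243 · 243 (mod 297).
Accumulate the product:
243 · 243 = 59049 ≡ 243
243 · 243 = 59049 ≡ 243
243 · 243 = 59049 ≡ 243
243 · 243 = 59049 ≡ 243
243 · 243 = 59049 ≡ 243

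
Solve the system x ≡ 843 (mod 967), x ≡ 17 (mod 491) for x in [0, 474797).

967⁻¹ mod 491: 967*360 ≡ 1 (mod 491), so 967⁻¹ ≡ 360.
x = 843 + 967*((17 − 843)*360 mod 491) = 843 + 967*186 = 180705.
Check: 180705 mod 967 = 843, 180705 mod 491 = 17. ✓

180705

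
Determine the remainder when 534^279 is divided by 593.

201

Compute successive squares:
534^1 ≡ 534 (mod 593)
534^2 ≡ 534^2 = 285156 ≡ 516 (mod 593)
534^4 ≡ 516^2 = 266256 ≡ 592 (mod 593)
534^8 ≡ 592^2 = 350464 ≡ 1 (mod 593)
534^16 ≡ 1^2 = 1 (mod 593)
534^32 ≡ 1^2 = 1 (mod 593)
534^64 ≡ 1^2 = 1 (mod 593)
534^128 ≡ 1^2 = 1 (mod 593)
534^256 ≡ 1^2 = 1 (mod 593)
534^279 = 534^256 · 534^16 · 534^4 · 534^2 · 534^1 ≡ 1 · 1 · 592 · 516 · 534 (mod 593).
Accumulate the product:
1 · 1 = 1
1 · 592 = 592
592 · 516 = 305472 ≡ 77
77 · 534 = 41118 ≡ 201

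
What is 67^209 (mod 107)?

84

By square-and-multiply:
67^1 ≡ 67 (mod 107)
67^2 ≡ 67^2 = 4489 ≡ 102 (mod 107)
67^4 ≡ 102^2 = 10404 ≡ 25 (mod 107)
67^8 ≡ 25^2 = 625 ≡ 90 (mod 107)
67^16 ≡ 90^2 = 8100 ≡ 75 (mod 107)
67^32 ≡ 75^2 = 5625 ≡ 61 (mod 107)
67^64 ≡ 61^2 = 3721 ≡ 83 (mod 107)
67^128 ≡ 83^2 = 6889 ≡ 41 (mod 107)
67^209 = 67^128 · 67^64 · 67^16 · 67^1 ≡ 41 · 83 · 75 · 67 (mod 107).
Accumulate the product:
41 · 83 = 3403 ≡ 86
86 · 75 = 6450 ≡ 30
30 · 67 = 2010 ≡ 84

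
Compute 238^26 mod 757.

By square-and-multiply:
238^1 ≡ 238 (mod 757)
238^2 ≡ 238^2 = 56644 ≡ 626 (mod 757)
238^4 ≡ 626^2 = 391876 ≡ 507 (mod 757)
238^8 ≡ 507^2 = 257049 ≡ 426 (mod 757)
238^16 ≡ 426^2 = 181476 ≡ 553 (mod 757)
238^26 = 238^16 * 238^8 * 238^2 ≡ 553 * 426 * 626 (mod 757).
Accumulate the product:
553 * 426 = 235578 ≡ 151
151 * 626 = 94526 ≡ 658

658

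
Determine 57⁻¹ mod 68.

68 = 1·57 + 11
57 = 5·11 + 2
11 = 5·2 + 1
2 = 2·1 + 0
gcd(57, 68) = 1, so the inverse exists.
Back-substitute for 1:
1 = 1·11 − 5·2
  = −5·57 + 26·11
  = 26·68 − 31·57
So 57⁻¹ ≡ −31 ≡ 37 (mod 68).

37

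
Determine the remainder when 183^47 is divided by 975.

27

Compute successive squares:
47 in binary is 101111, i.e. 47 = 32 + 8 + 4 + 2 + 1.
183^1 ≡ 183 (mod 975)
183^2 ≡ 183^2 = 33489 ≡ 339 (mod 975)
183^4 ≡ 339^2 = 114921 ≡ 846 (mod 975)
183^8 ≡ 846^2 = 715716 ≡ 66 (mod 975)
183^16 ≡ 66^2 = 4356 ≡ 456 (mod 975)
183^32 ≡ 456^2 = 207936 ≡ 261 (mod 975)
183^47 = 183^32 * 183^8 * 183^4 * 183^2 * 183^1 ≡ 261 * 66 * 846 * 339 * 183 (mod 975).
Accumulate the product:
261 * 66 = 17226 ≡ 651
651 * 846 = 550746 ≡ 846
846 * 339 = 286794 ≡ 144
144 * 183 = 26352 ≡ 27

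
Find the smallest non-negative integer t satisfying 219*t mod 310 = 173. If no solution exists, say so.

gcd(219, 310) = 1, so a unique solution mod 310 exists.
219⁻¹ ≡ 109 (mod 310).
t ≡ 109*173 ≡ 257 (mod 310).

257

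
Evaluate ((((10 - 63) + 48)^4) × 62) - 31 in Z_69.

10 - 63 = -53 ≡ 16 (mod 69)
16 + 48 = 64
(64)^4 ≡ 4 (mod 69)
4 × 62 = 248 ≡ 41 (mod 69)
41 - 31 = 10

10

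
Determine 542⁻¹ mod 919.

Apply the Euclidean algorithm and back-substitute:
919 = 1·542 + 377
542 = 1·377 + 165
377 = 2·165 + 47
165 = 3·47 + 24
47 = 1·24 + 23
24 = 1·23 + 1
23 = 23·1 + 0
gcd(542, 919) = 1, so the inverse exists.
Bézout: 1 = −23·919 + 39·542.
So 542⁻¹ ≡ 39 (mod 919).

39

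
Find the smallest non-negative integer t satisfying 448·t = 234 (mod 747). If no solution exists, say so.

gcd(448, 747) = 1, so a unique solution mod 747 exists.
448⁻¹ ≡ 742 (mod 747).
t ≡ 742·234 ≡ 324 (mod 747).

324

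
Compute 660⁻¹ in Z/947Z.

914

947 = 1×660 + 287
660 = 2×287 + 86
287 = 3×86 + 29
86 = 2×29 + 28
29 = 1×28 + 1
28 = 28×1 + 0
gcd(660, 947) = 1, so the inverse exists.
Bézout: 1 = 23×947 − 33×660.
So 660⁻¹ ≡ −33 ≡ 914 (mod 947).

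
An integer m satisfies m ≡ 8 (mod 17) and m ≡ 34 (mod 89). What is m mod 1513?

17⁻¹ mod 89: 17×21 ≡ 1 (mod 89), so 17⁻¹ ≡ 21.
m = 8 + 17×((34 − 8)×21 mod 89) = 8 + 17×12 = 212.
Check: 212 mod 17 = 8, 212 mod 89 = 34. ✓

212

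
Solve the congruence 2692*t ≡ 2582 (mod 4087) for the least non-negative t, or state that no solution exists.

gcd(2692, 4087) = 1, so a unique solution mod 4087 exists.
2692⁻¹ ≡ 3378 (mod 4087).
t ≡ 3378*2582 ≡ 338 (mod 4087).

338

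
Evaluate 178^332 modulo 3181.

178^1 ≡ 178 (mod 3181)
178^2 ≡ 178^2 = 31684 ≡ 3055 (mod 3181)
178^4 ≡ 3055^2 = 9333025 ≡ 3152 (mod 3181)
178^8 ≡ 3152^2 = 9935104 ≡ 841 (mod 3181)
178^16 ≡ 841^2 = 707281 ≡ 1099 (mod 3181)
178^32 ≡ 1099^2 = 1207801 ≡ 2202 (mod 3181)
178^64 ≡ 2202^2 = 4848804 ≡ 960 (mod 3181)
178^128 ≡ 960^2 = 921600 ≡ 2291 (mod 3181)
178^256 ≡ 2291^2 = 5248681 ≡ 31 (mod 3181)
178^332 = 178^256 * 178^64 * 178^8 * 178^4 ≡ 31 * 960 * 841 * 3152 (mod 3181).
Accumulate the product:
31 * 960 = 29760 ≡ 1131
1131 * 841 = 951171 ≡ 52
52 * 3152 = 163904 ≡ 1673

1673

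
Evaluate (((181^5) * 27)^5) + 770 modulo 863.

(181)^5 ≡ 345 (mod 863)
345 * 27 = 9315 ≡ 685 (mod 863)
(685)^5 ≡ 390 (mod 863)
390 + 770 = 1160 ≡ 297 (mod 863)

297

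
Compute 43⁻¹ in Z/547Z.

229

547 = 12*43 + 31
43 = 1*31 + 12
31 = 2*12 + 7
12 = 1*7 + 5
7 = 1*5 + 2
5 = 2*2 + 1
2 = 2*1 + 0
gcd(43, 547) = 1, so the inverse exists.
Back-substitute for 1:
1 = 1*5 − 2*2
  = −2*7 + 3*5
  = 3*12 − 5*7
  = −5*31 + 13*12
  = 13*43 − 18*31
  = −18*547 + 229*43
So 43⁻¹ ≡ 229 (mod 547).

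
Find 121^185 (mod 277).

186

121^1 ≡ 121 (mod 277)
121^2 ≡ 121^2 = 14641 ≡ 237 (mod 277)
121^4 ≡ 237^2 = 56169 ≡ 215 (mod 277)
121^8 ≡ 215^2 = 46225 ≡ 243 (mod 277)
121^16 ≡ 243^2 = 59049 ≡ 48 (mod 277)
121^32 ≡ 48^2 = 2304 ≡ 88 (mod 277)
121^64 ≡ 88^2 = 7744 ≡ 265 (mod 277)
121^128 ≡ 265^2 = 70225 ≡ 144 (mod 277)
121^185 = 121^128 × 121^32 × 121^16 × 121^8 × 121^1 ≡ 144 × 88 × 48 × 243 × 121 (mod 277).
Accumulate the product:
144 × 88 = 12672 ≡ 207
207 × 48 = 9936 ≡ 241
241 × 243 = 58563 ≡ 116
116 × 121 = 14036 ≡ 186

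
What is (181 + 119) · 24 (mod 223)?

64

181 + 119 = 300 ≡ 77 (mod 223)
77 · 24 = 1848 ≡ 64 (mod 223)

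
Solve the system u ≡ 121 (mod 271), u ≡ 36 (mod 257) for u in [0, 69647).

13400

271⁻¹ mod 257: 271*202 ≡ 1 (mod 257), so 271⁻¹ ≡ 202.
u = 121 + 271*((36 − 121)*202 mod 257) = 121 + 271*49 = 13400.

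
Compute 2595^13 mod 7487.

Using repeated squaring:
13 in binary is 1101, i.e. 13 = 8 + 4 + 1.
2595^1 ≡ 2595 (mod 7487)
2595^2 ≡ 2595^2 = 6734025 ≡ 3212 (mod 7487)
2595^4 ≡ 3212^2 = 10316944 ≡ 7345 (mod 7487)
2595^8 ≡ 7345^2 = 53949025 ≡ 5190 (mod 7487)
2595^13 = 2595^8 × 2595^4 × 2595^1 ≡ 5190 × 7345 × 2595 (mod 7487).
Accumulate the product:
5190 × 7345 = 38120550 ≡ 4233
4233 × 2595 = 10984635 ≡ 1206

1206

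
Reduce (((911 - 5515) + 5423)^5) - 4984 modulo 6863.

911 - 5515 = -4604 ≡ 2259 (mod 6863)
2259 + 5423 = 7682 ≡ 819 (mod 6863)
(819)^5 ≡ 2135 (mod 6863)
2135 - 4984 = -2849 ≡ 4014 (mod 6863)

4014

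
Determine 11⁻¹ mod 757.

757 = 68·11 + 9
11 = 1·9 + 2
9 = 4·2 + 1
2 = 2·1 + 0
gcd(11, 757) = 1, so the inverse exists.
Back-substitute for 1:
1 = 1·9 − 4·2
  = −4·11 + 5·9
  = 5·757 − 344·11
So 11⁻¹ ≡ −344 ≡ 413 (mod 757).

413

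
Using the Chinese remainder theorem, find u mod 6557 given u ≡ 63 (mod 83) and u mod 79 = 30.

83⁻¹ mod 79: 83×20 ≡ 1 (mod 79), so 83⁻¹ ≡ 20.
u = 63 + 83×((30 − 63)×20 mod 79) = 63 + 83×51 = 4296.
Check: 4296 mod 83 = 63, 4296 mod 79 = 30. ✓

4296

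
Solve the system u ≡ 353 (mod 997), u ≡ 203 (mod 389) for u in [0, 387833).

366252

997⁻¹ mod 389: 997·135 ≡ 1 (mod 389), so 997⁻¹ ≡ 135.
u = 353 + 997·((203 − 353)·135 mod 389) = 353 + 997·367 = 366252.
Check: 366252 mod 997 = 353, 366252 mod 389 = 203. ✓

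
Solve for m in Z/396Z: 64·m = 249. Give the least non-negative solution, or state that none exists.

gcd(64, 396) = 4, and 4 does not divide 249.
So the congruence has no solution.

no solution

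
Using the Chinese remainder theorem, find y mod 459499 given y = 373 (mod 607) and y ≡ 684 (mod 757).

607⁻¹ mod 757: 607·217 ≡ 1 (mod 757), so 607⁻¹ ≡ 217.
y = 373 + 607·((684 − 373)·217 mod 757) = 373 + 607·114 = 69571.
Check: 69571 mod 607 = 373, 69571 mod 757 = 684. ✓

69571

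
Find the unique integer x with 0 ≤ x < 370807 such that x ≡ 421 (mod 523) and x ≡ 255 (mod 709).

52721

523⁻¹ mod 709: 523·324 ≡ 1 (mod 709), so 523⁻¹ ≡ 324.
x = 421 + 523·((255 − 421)·324 mod 709) = 421 + 523·100 = 52721.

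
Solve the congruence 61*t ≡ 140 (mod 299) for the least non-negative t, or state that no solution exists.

17

gcd(61, 299) = 1, so a unique solution mod 299 exists.
61⁻¹ ≡ 250 (mod 299).
t ≡ 250*140 ≡ 17 (mod 299).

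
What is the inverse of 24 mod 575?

24

575 = 23×24 + 23
24 = 1×23 + 1
23 = 23×1 + 0
gcd(24, 575) = 1, so the inverse exists.
Back-substitute for 1:
1 = 1×24 − 1×23
  = −1×575 + 24×24
So 24⁻¹ ≡ 24 (mod 575).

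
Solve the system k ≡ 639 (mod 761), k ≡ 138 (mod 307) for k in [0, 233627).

761⁻¹ mod 307: 761*236 ≡ 1 (mod 307), so 761⁻¹ ≡ 236.
k = 639 + 761*((138 − 639)*236 mod 307) = 639 + 761*266 = 203065.

203065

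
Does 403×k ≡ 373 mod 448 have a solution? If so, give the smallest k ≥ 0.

151

gcd(403, 448) = 1, so a unique solution mod 448 exists.
403⁻¹ ≡ 219 (mod 448).
k ≡ 219×373 ≡ 151 (mod 448).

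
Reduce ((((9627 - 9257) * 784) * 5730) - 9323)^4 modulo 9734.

9627 - 9257 = 370
370 * 784 = 290080 ≡ 7794 (mod 9734)
7794 * 5730 = 44659620 ≡ 28 (mod 9734)
28 - 9323 = -9295 ≡ 439 (mod 9734)
(439)^4 ≡ 2485 (mod 9734)

2485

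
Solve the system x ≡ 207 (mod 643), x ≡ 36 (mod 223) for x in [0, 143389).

643⁻¹ mod 223: 643*60 ≡ 1 (mod 223), so 643⁻¹ ≡ 60.
x = 207 + 643*((36 − 207)*60 mod 223) = 207 + 643*221 = 142310.
Check: 142310 mod 643 = 207, 142310 mod 223 = 36. ✓

142310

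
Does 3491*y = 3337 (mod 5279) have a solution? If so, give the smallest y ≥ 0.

gcd(3491, 5279) = 1, so a unique solution mod 5279 exists.
3491⁻¹ ≡ 3540 (mod 5279).
y ≡ 3540*3337 ≡ 3857 (mod 5279).

3857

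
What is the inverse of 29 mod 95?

59

Run the extended Euclidean algorithm:
95 = 3·29 + 8
29 = 3·8 + 5
8 = 1·5 + 3
5 = 1·3 + 2
3 = 1·2 + 1
2 = 2·1 + 0
gcd(29, 95) = 1, so the inverse exists.
Bézout: 1 = 11·95 − 36·29.
So 29⁻¹ ≡ −36 ≡ 59 (mod 95).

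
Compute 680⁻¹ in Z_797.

Apply the Euclidean algorithm and back-substitute:
797 = 1·680 + 117
680 = 5·117 + 95
117 = 1·95 + 22
95 = 4·22 + 7
22 = 3·7 + 1
7 = 7·1 + 0
gcd(680, 797) = 1, so the inverse exists.
Bézout: 1 = 93·797 − 109·680.
So 680⁻¹ ≡ −109 ≡ 688 (mod 797).

688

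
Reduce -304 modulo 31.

-304 = -10×31 + 6, so -304 ≡ 6 (mod 31).

6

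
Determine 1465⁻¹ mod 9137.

Apply the Euclidean algorithm and back-substitute:
9137 = 6×1465 + 347
1465 = 4×347 + 77
347 = 4×77 + 39
77 = 1×39 + 38
39 = 1×38 + 1
38 = 38×1 + 0
gcd(1465, 9137) = 1, so the inverse exists.
Back-substitute for 1:
1 = 1×39 − 1×38
  = −1×77 + 2×39
  = 2×347 − 9×77
  = −9×1465 + 38×347
  = 38×9137 − 237×1465
So 1465⁻¹ ≡ −237 ≡ 8900 (mod 9137).

8900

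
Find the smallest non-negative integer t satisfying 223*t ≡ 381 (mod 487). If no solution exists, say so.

314

gcd(223, 487) = 1, so a unique solution mod 487 exists.
223⁻¹ ≡ 190 (mod 487).
t ≡ 190*381 ≡ 314 (mod 487).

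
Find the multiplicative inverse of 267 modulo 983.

81

983 = 3×267 + 182
267 = 1×182 + 85
182 = 2×85 + 12
85 = 7×12 + 1
12 = 12×1 + 0
gcd(267, 983) = 1, so the inverse exists.
Back-substitute for 1:
1 = 1×85 − 7×12
  = −7×182 + 15×85
  = 15×267 − 22×182
  = −22×983 + 81×267
So 267⁻¹ ≡ 81 (mod 983).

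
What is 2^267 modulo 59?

54

By square-and-multiply:
2^1 ≡ 2 (mod 59)
2^2 ≡ 2^2 = 4 (mod 59)
2^4 ≡ 4^2 = 16 (mod 59)
2^8 ≡ 16^2 = 256 ≡ 20 (mod 59)
2^16 ≡ 20^2 = 400 ≡ 46 (mod 59)
2^32 ≡ 46^2 = 2116 ≡ 51 (mod 59)
2^64 ≡ 51^2 = 2601 ≡ 5 (mod 59)
2^128 ≡ 5^2 = 25 (mod 59)
2^256 ≡ 25^2 = 625 ≡ 35 (mod 59)
2^267 = 2^256 × 2^8 × 2^2 × 2^1 ≡ 35 × 20 × 4 × 2 (mod 59).
Accumulate the product:
35 × 20 = 700 ≡ 51
51 × 4 = 204 ≡ 27
27 × 2 = 54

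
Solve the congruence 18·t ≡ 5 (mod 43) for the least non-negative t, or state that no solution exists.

gcd(18, 43) = 1, so a unique solution mod 43 exists.
18⁻¹ ≡ 12 (mod 43).
t ≡ 12·5 ≡ 17 (mod 43).

17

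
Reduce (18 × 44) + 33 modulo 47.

26

18 × 44 = 792 ≡ 40 (mod 47)
40 + 33 = 73 ≡ 26 (mod 47)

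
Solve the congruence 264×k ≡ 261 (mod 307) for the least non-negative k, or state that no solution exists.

151

gcd(264, 307) = 1, so a unique solution mod 307 exists.
264⁻¹ ≡ 257 (mod 307).
k ≡ 257×261 ≡ 151 (mod 307).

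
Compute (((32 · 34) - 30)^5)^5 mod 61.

21

32 · 34 = 1088 ≡ 51 (mod 61)
51 - 30 = 21
(21)^5 ≡ 29 (mod 61)
(29)^5 ≡ 21 (mod 61)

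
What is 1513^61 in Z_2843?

2463

By square-and-multiply:
61 in binary is 111101, i.e. 61 = 32 + 16 + 8 + 4 + 1.
1513^1 ≡ 1513 (mod 2843)
1513^2 ≡ 1513^2 = 2289169 ≡ 554 (mod 2843)
1513^4 ≡ 554^2 = 306916 ≡ 2715 (mod 2843)
1513^8 ≡ 2715^2 = 7371225 ≡ 2169 (mod 2843)
1513^16 ≡ 2169^2 = 4704561 ≡ 2239 (mod 2843)
1513^32 ≡ 2239^2 = 5013121 ≡ 912 (mod 2843)
1513^61 = 1513^32 × 1513^16 × 1513^8 × 1513^4 × 1513^1 ≡ 912 × 2239 × 2169 × 2715 × 1513 (mod 2843).
Accumulate the product:
912 × 2239 = 2041968 ≡ 694
694 × 2169 = 1505286 ≡ 1339
1339 × 2715 = 3635385 ≡ 2031
2031 × 1513 = 3072903 ≡ 2463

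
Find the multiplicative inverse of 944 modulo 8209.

By the extended Euclidean algorithm:
8209 = 8×944 + 657
944 = 1×657 + 287
657 = 2×287 + 83
287 = 3×83 + 38
83 = 2×38 + 7
38 = 5×7 + 3
7 = 2×3 + 1
3 = 3×1 + 0
gcd(944, 8209) = 1, so the inverse exists.
Back-substitute for 1:
1 = 1×7 − 2×3
  = −2×38 + 11×7
  = 11×83 − 24×38
  = −24×287 + 83×83
  = 83×657 − 190×287
  = −190×944 + 273×657
  = 273×8209 − 2374×944
So 944⁻¹ ≡ −2374 ≡ 5835 (mod 8209).

5835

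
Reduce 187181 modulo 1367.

1269

187181 = 136·1367 + 1269, so 187181 ≡ 1269 (mod 1367).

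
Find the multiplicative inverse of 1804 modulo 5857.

Run the extended Euclidean algorithm:
5857 = 3×1804 + 445
1804 = 4×445 + 24
445 = 18×24 + 13
24 = 1×13 + 11
13 = 1×11 + 2
11 = 5×2 + 1
2 = 2×1 + 0
gcd(1804, 5857) = 1, so the inverse exists.
Back-substitute for 1:
1 = 1×11 − 5×2
  = −5×13 + 6×11
  = 6×24 − 11×13
  = −11×445 + 204×24
  = 204×1804 − 827×445
  = −827×5857 + 2685×1804
So 1804⁻¹ ≡ 2685 (mod 5857).

2685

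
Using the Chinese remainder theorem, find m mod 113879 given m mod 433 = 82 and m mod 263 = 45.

52908

433⁻¹ mod 263: 433*82 ≡ 1 (mod 263), so 433⁻¹ ≡ 82.
m = 82 + 433*((45 − 82)*82 mod 263) = 82 + 433*122 = 52908.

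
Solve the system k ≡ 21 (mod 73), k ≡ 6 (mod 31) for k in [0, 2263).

73⁻¹ mod 31: 73·17 ≡ 1 (mod 31), so 73⁻¹ ≡ 17.
k = 21 + 73·((6 − 21)·17 mod 31) = 21 + 73·24 = 1773.

1773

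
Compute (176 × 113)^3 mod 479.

176 × 113 = 19888 ≡ 249 (mod 479)
(249)^3 ≡ 79 (mod 479)

79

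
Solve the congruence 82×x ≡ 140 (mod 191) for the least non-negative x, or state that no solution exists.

25

gcd(82, 191) = 1, so a unique solution mod 191 exists.
82⁻¹ ≡ 7 (mod 191).
x ≡ 7×140 ≡ 25 (mod 191).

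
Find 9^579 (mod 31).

By square-and-multiply:
579 in binary is 1001000011, i.e. 579 = 512 + 64 + 2 + 1.
9^1 ≡ 9 (mod 31)
9^2 ≡ 9^2 = 81 ≡ 19 (mod 31)
9^4 ≡ 19^2 = 361 ≡ 20 (mod 31)
9^8 ≡ 20^2 = 400 ≡ 28 (mod 31)
9^16 ≡ 28^2 = 784 ≡ 9 (mod 31)
9^32 ≡ 9^2 = 81 ≡ 19 (mod 31)
9^64 ≡ 19^2 = 361 ≡ 20 (mod 31)
9^128 ≡ 20^2 = 400 ≡ 28 (mod 31)
9^256 ≡ 28^2 = 784 ≡ 9 (mod 31)
9^512 ≡ 9^2 = 81 ≡ 19 (mod 31)
9^579 = 9^512 × 9^64 × 9^2 × 9^1 ≡ 19 × 20 × 19 × 9 (mod 31).
Accumulate the product:
19 × 20 = 380 ≡ 8
8 × 19 = 152 ≡ 28
28 × 9 = 252 ≡ 4

4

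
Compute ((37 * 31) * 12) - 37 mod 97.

37 * 31 = 1147 ≡ 80 (mod 97)
80 * 12 = 960 ≡ 87 (mod 97)
87 - 37 = 50

50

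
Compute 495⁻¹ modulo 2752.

1679

Apply the Euclidean algorithm and back-substitute:
2752 = 5·495 + 277
495 = 1·277 + 218
277 = 1·218 + 59
218 = 3·59 + 41
59 = 1·41 + 18
41 = 2·18 + 5
18 = 3·5 + 3
5 = 1·3 + 2
3 = 1·2 + 1
2 = 2·1 + 0
gcd(495, 2752) = 1, so the inverse exists.
Back-substitute for 1:
1 = 1·3 − 1·2
  = −1·5 + 2·3
  = 2·18 − 7·5
  = −7·41 + 16·18
  = 16·59 − 23·41
  = −23·218 + 85·59
  = 85·277 − 108·218
  = −108·495 + 193·277
  = 193·2752 − 1073·495
So 495⁻¹ ≡ −1073 ≡ 1679 (mod 2752).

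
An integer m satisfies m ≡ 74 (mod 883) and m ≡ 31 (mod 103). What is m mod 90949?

7138

883⁻¹ mod 103: 883·7 ≡ 1 (mod 103), so 883⁻¹ ≡ 7.
m = 74 + 883·((31 − 74)·7 mod 103) = 74 + 883·8 = 7138.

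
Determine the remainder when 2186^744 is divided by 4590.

2566

Compute successive squares:
2186^1 ≡ 2186 (mod 4590)
2186^2 ≡ 2186^2 = 4778596 ≡ 406 (mod 4590)
2186^4 ≡ 406^2 = 164836 ≡ 4186 (mod 4590)
2186^8 ≡ 4186^2 = 17522596 ≡ 2566 (mod 4590)
2186^16 ≡ 2566^2 = 6584356 ≡ 2296 (mod 4590)
2186^32 ≡ 2296^2 = 5271616 ≡ 2296 (mod 4590)
2186^64 ≡ 2296^2 = 5271616 ≡ 2296 (mod 4590)
2186^128 ≡ 2296^2 = 5271616 ≡ 2296 (mod 4590)
2186^256 ≡ 2296^2 = 5271616 ≡ 2296 (mod 4590)
2186^512 ≡ 2296^2 = 5271616 ≡ 2296 (mod 4590)
2186^744 = 2186^512 · 2186^128 · 2186^64 · 2186^32 · 2186^8 ≡ 2296 · 2296 · 2296 · 2296 · 2566 (mod 4590).
Accumulate the product:
2296 · 2296 = 5271616 ≡ 2296
2296 · 2296 = 5271616 ≡ 2296
2296 · 2296 = 5271616 ≡ 2296
2296 · 2566 = 5891536 ≡ 2566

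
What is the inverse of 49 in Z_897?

238

897 = 18·49 + 15
49 = 3·15 + 4
15 = 3·4 + 3
4 = 1·3 + 1
3 = 3·1 + 0
gcd(49, 897) = 1, so the inverse exists.
Bézout: 1 = −13·897 + 238·49.
So 49⁻¹ ≡ 238 (mod 897).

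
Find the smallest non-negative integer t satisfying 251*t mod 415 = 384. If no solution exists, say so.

109

gcd(251, 415) = 1, so a unique solution mod 415 exists.
251⁻¹ ≡ 291 (mod 415).
t ≡ 291*384 ≡ 109 (mod 415).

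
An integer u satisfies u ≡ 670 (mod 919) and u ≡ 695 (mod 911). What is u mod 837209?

919⁻¹ mod 911: 919·114 ≡ 1 (mod 911), so 919⁻¹ ≡ 114.
u = 670 + 919·((695 − 670)·114 mod 911) = 670 + 919·117 = 108193.
Check: 108193 mod 919 = 670, 108193 mod 911 = 695. ✓

108193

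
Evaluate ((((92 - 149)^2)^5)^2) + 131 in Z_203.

92 - 149 = -57 ≡ 146 (mod 203)
(146)^2 ≡ 1 (mod 203)
(1)^5 ≡ 1 (mod 203)
(1)^2 ≡ 1 (mod 203)
1 + 131 = 132

132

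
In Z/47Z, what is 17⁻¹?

47 = 2×17 + 13
17 = 1×13 + 4
13 = 3×4 + 1
4 = 4×1 + 0
gcd(17, 47) = 1, so the inverse exists.
Bézout: 1 = 4×47 − 11×17.
So 17⁻¹ ≡ −11 ≡ 36 (mod 47).

36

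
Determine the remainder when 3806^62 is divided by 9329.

By square-and-multiply:
62 in binary is 111110, i.e. 62 = 32 + 16 + 8 + 4 + 2.
3806^1 ≡ 3806 (mod 9329)
3806^2 ≡ 3806^2 = 14485636 ≡ 7028 (mod 9329)
3806^4 ≡ 7028^2 = 49392784 ≡ 5058 (mod 9329)
3806^8 ≡ 5058^2 = 25583364 ≡ 3246 (mod 9329)
3806^16 ≡ 3246^2 = 10536516 ≡ 4075 (mod 9329)
3806^32 ≡ 4075^2 = 16605625 ≡ 5 (mod 9329)
3806^62 = 3806^32 × 3806^16 × 3806^8 × 3806^4 × 3806^2 ≡ 5 × 4075 × 3246 × 5058 × 7028 (mod 9329).
Accumulate the product:
5 × 4075 = 20375 ≡ 1717
1717 × 3246 = 5573382 ≡ 3969
3969 × 5058 = 20075202 ≡ 8523
8523 × 7028 = 59899644 ≡ 7464

7464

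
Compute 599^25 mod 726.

683

599^1 ≡ 599 (mod 726)
599^2 ≡ 599^2 = 358801 ≡ 157 (mod 726)
599^4 ≡ 157^2 = 24649 ≡ 691 (mod 726)
599^8 ≡ 691^2 = 477481 ≡ 499 (mod 726)
599^16 ≡ 499^2 = 249001 ≡ 709 (mod 726)
599^25 = 599^16 × 599^8 × 599^1 ≡ 709 × 499 × 599 (mod 726).
Accumulate the product:
709 × 499 = 353791 ≡ 229
229 × 599 = 137171 ≡ 683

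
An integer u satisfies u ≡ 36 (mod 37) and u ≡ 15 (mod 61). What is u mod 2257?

1479

37⁻¹ mod 61: 37*33 ≡ 1 (mod 61), so 37⁻¹ ≡ 33.
u = 36 + 37*((15 − 36)*33 mod 61) = 36 + 37*39 = 1479.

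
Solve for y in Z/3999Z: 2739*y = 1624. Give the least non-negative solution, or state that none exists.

no solution

gcd(2739, 3999) = 3, and 3 does not divide 1624.
So the congruence has no solution.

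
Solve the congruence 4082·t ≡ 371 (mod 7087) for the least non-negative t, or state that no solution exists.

gcd(4082, 7087) = 1, so a unique solution mod 7087 exists.
4082⁻¹ ≡ 4547 (mod 7087).
t ≡ 4547·371 ≡ 231 (mod 7087).

231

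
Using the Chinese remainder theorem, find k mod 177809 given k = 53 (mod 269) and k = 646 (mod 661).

150693

269⁻¹ mod 661: 269·575 ≡ 1 (mod 661), so 269⁻¹ ≡ 575.
k = 53 + 269·((646 − 53)·575 mod 661) = 53 + 269·560 = 150693.
Check: 150693 mod 269 = 53, 150693 mod 661 = 646. ✓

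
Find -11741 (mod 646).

-11741 = -19*646 + 533, so -11741 ≡ 533 (mod 646).

533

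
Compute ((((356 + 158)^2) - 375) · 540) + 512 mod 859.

356 + 158 = 514
(514)^2 ≡ 483 (mod 859)
483 - 375 = 108
108 · 540 = 58320 ≡ 767 (mod 859)
767 + 512 = 1279 ≡ 420 (mod 859)

420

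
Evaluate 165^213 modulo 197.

Compute successive squares:
213 in binary is 11010101, i.e. 213 = 128 + 64 + 16 + 4 + 1.
165^1 ≡ 165 (mod 197)
165^2 ≡ 165^2 = 27225 ≡ 39 (mod 197)
165^4 ≡ 39^2 = 1521 ≡ 142 (mod 197)
165^8 ≡ 142^2 = 20164 ≡ 70 (mod 197)
165^16 ≡ 70^2 = 4900 ≡ 172 (mod 197)
165^32 ≡ 172^2 = 29584 ≡ 34 (mod 197)
165^64 ≡ 34^2 = 1156 ≡ 171 (mod 197)
165^128 ≡ 171^2 = 29241 ≡ 85 (mod 197)
165^213 = 165^128 * 165^64 * 165^16 * 165^4 * 165^1 ≡ 85 * 171 * 172 * 142 * 165 (mod 197).
Accumulate the product:
85 * 171 = 14535 ≡ 154
154 * 172 = 26488 ≡ 90
90 * 142 = 12780 ≡ 172
172 * 165 = 28380 ≡ 12

12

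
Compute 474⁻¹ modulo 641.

261

By the extended Euclidean algorithm:
641 = 1×474 + 167
474 = 2×167 + 140
167 = 1×140 + 27
140 = 5×27 + 5
27 = 5×5 + 2
5 = 2×2 + 1
2 = 2×1 + 0
gcd(474, 641) = 1, so the inverse exists.
Bézout: 1 = −193×641 + 261×474.
So 474⁻¹ ≡ 261 (mod 641).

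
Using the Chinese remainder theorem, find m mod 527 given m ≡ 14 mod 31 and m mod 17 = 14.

31⁻¹ mod 17: 31*11 ≡ 1 (mod 17), so 31⁻¹ ≡ 11.
m = 14 + 31*((14 − 14)*11 mod 17) = 14 + 31*0 = 14.

14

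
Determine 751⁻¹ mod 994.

994 = 1·751 + 243
751 = 3·243 + 22
243 = 11·22 + 1
22 = 22·1 + 0
gcd(751, 994) = 1, so the inverse exists.
Back-substitute for 1:
1 = 1·243 − 11·22
  = −11·751 + 34·243
  = 34·994 − 45·751
So 751⁻¹ ≡ −45 ≡ 949 (mod 994).

949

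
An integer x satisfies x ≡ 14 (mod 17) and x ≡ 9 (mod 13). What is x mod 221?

48

17⁻¹ mod 13: 17×10 ≡ 1 (mod 13), so 17⁻¹ ≡ 10.
x = 14 + 17×((9 − 14)×10 mod 13) = 14 + 17×2 = 48.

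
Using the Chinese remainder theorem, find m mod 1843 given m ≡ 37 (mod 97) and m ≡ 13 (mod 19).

716

97⁻¹ mod 19: 97·10 ≡ 1 (mod 19), so 97⁻¹ ≡ 10.
m = 37 + 97·((13 − 37)·10 mod 19) = 37 + 97·7 = 716.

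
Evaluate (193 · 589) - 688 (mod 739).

661

193 · 589 = 113677 ≡ 610 (mod 739)
610 - 688 = -78 ≡ 661 (mod 739)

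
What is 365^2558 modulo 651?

568

Using repeated squaring:
2558 in binary is 100111111110, i.e. 2558 = 2048 + 256 + 128 + 64 + 32 + 16 + 8 + 4 + 2.
365^1 ≡ 365 (mod 651)
365^2 ≡ 365^2 = 133225 ≡ 421 (mod 651)
365^4 ≡ 421^2 = 177241 ≡ 169 (mod 651)
365^8 ≡ 169^2 = 28561 ≡ 568 (mod 651)
365^16 ≡ 568^2 = 322624 ≡ 379 (mod 651)
365^32 ≡ 379^2 = 143641 ≡ 421 (mod 651)
365^64 ≡ 421^2 = 177241 ≡ 169 (mod 651)
365^128 ≡ 169^2 = 28561 ≡ 568 (mod 651)
365^256 ≡ 568^2 = 322624 ≡ 379 (mod 651)
365^512 ≡ 379^2 = 143641 ≡ 421 (mod 651)
365^1024 ≡ 421^2 = 177241 ≡ 169 (mod 651)
365^2048 ≡ 169^2 = 28561 ≡ 568 (mod 651)
365^2558 = 365^2048 × 365^256 × 365^128 × 365^64 × 365^32 × 365^16 × 365^8 × 365^4 × 365^2 ≡ 568 × 379 × 568 × 169 × 421 × 379 × 568 × 169 × 421 (mod 651).
Accumulate the product:
568 × 379 = 215272 ≡ 442
442 × 568 = 251056 ≡ 421
421 × 169 = 71149 ≡ 190
190 × 421 = 79990 ≡ 568
568 × 379 = 215272 ≡ 442
442 × 568 = 251056 ≡ 421
421 × 169 = 71149 ≡ 190
190 × 421 = 79990 ≡ 568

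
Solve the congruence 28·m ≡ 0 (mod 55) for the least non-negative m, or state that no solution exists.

gcd(28, 55) = 1, so a unique solution mod 55 exists.
28⁻¹ ≡ 2 (mod 55).
m ≡ 2·0 ≡ 0 (mod 55).

0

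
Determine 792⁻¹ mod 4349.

4349 = 5·792 + 389
792 = 2·389 + 14
389 = 27·14 + 11
14 = 1·11 + 3
11 = 3·3 + 2
3 = 1·2 + 1
2 = 2·1 + 0
gcd(792, 4349) = 1, so the inverse exists.
Back-substitute for 1:
1 = 1·3 − 1·2
  = −1·11 + 4·3
  = 4·14 − 5·11
  = −5·389 + 139·14
  = 139·792 − 283·389
  = −283·4349 + 1554·792
So 792⁻¹ ≡ 1554 (mod 4349).

1554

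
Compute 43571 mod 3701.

43571 = 11*3701 + 2860, so 43571 ≡ 2860 (mod 3701).

2860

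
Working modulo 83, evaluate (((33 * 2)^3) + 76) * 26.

66

33 * 2 = 66
(66)^3 ≡ 67 (mod 83)
67 + 76 = 143 ≡ 60 (mod 83)
60 * 26 = 1560 ≡ 66 (mod 83)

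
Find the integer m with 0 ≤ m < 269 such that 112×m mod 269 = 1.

269 = 2×112 + 45
112 = 2×45 + 22
45 = 2×22 + 1
22 = 22×1 + 0
gcd(112, 269) = 1, so the inverse exists.
Back-substitute for 1:
1 = 1×45 − 2×22
  = −2×112 + 5×45
  = 5×269 − 12×112
So 112⁻¹ ≡ −12 ≡ 257 (mod 269).

257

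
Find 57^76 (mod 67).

Compute successive squares:
57^1 ≡ 57 (mod 67)
57^2 ≡ 57^2 = 3249 ≡ 33 (mod 67)
57^4 ≡ 33^2 = 1089 ≡ 17 (mod 67)
57^8 ≡ 17^2 = 289 ≡ 21 (mod 67)
57^16 ≡ 21^2 = 441 ≡ 39 (mod 67)
57^32 ≡ 39^2 = 1521 ≡ 47 (mod 67)
57^64 ≡ 47^2 = 2209 ≡ 65 (mod 67)
57^76 = 57^64 · 57^8 · 57^4 ≡ 65 · 21 · 17 (mod 67).
Accumulate the product:
65 · 21 = 1365 ≡ 25
25 · 17 = 425 ≡ 23

23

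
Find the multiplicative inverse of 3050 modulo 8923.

3695

8923 = 2·3050 + 2823
3050 = 1·2823 + 227
2823 = 12·227 + 99
227 = 2·99 + 29
99 = 3·29 + 12
29 = 2·12 + 5
12 = 2·5 + 2
5 = 2·2 + 1
2 = 2·1 + 0
gcd(3050, 8923) = 1, so the inverse exists.
Bézout: 1 = −1263·8923 + 3695·3050.
So 3050⁻¹ ≡ 3695 (mod 8923).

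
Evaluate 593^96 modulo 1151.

By square-and-multiply:
96 in binary is 1100000, i.e. 96 = 64 + 32.
593^1 ≡ 593 (mod 1151)
593^2 ≡ 593^2 = 351649 ≡ 594 (mod 1151)
593^4 ≡ 594^2 = 352836 ≡ 630 (mod 1151)
593^8 ≡ 630^2 = 396900 ≡ 956 (mod 1151)
593^16 ≡ 956^2 = 913936 ≡ 42 (mod 1151)
593^32 ≡ 42^2 = 1764 ≡ 613 (mod 1151)
593^64 ≡ 613^2 = 375769 ≡ 543 (mod 1151)
593^96 = 593^64 × 593^32 ≡ 543 × 613 (mod 1151).
543 × 613 = 332859 ≡ 220 (mod 1151).

220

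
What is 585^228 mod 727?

454

228 in binary is 11100100, i.e. 228 = 128 + 64 + 32 + 4.
585^1 ≡ 585 (mod 727)
585^2 ≡ 585^2 = 342225 ≡ 535 (mod 727)
585^4 ≡ 535^2 = 286225 ≡ 514 (mod 727)
585^8 ≡ 514^2 = 264196 ≡ 295 (mod 727)
585^16 ≡ 295^2 = 87025 ≡ 512 (mod 727)
585^32 ≡ 512^2 = 262144 ≡ 424 (mod 727)
585^64 ≡ 424^2 = 179776 ≡ 207 (mod 727)
585^128 ≡ 207^2 = 42849 ≡ 683 (mod 727)
585^228 = 585^128 * 585^64 * 585^32 * 585^4 ≡ 683 * 207 * 424 * 514 (mod 727).
Accumulate the product:
683 * 207 = 141381 ≡ 343
343 * 424 = 145432 ≡ 32
32 * 514 = 16448 ≡ 454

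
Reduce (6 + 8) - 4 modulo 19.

10

6 + 8 = 14
14 - 4 = 10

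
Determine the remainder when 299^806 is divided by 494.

351

299^1 ≡ 299 (mod 494)
299^2 ≡ 299^2 = 89401 ≡ 481 (mod 494)
299^4 ≡ 481^2 = 231361 ≡ 169 (mod 494)
299^8 ≡ 169^2 = 28561 ≡ 403 (mod 494)
299^16 ≡ 403^2 = 162409 ≡ 377 (mod 494)
299^32 ≡ 377^2 = 142129 ≡ 351 (mod 494)
299^64 ≡ 351^2 = 123201 ≡ 195 (mod 494)
299^128 ≡ 195^2 = 38025 ≡ 481 (mod 494)
299^256 ≡ 481^2 = 231361 ≡ 169 (mod 494)
299^512 ≡ 169^2 = 28561 ≡ 403 (mod 494)
299^806 = 299^512 * 299^256 * 299^32 * 299^4 * 299^2 ≡ 403 * 169 * 351 * 169 * 481 (mod 494).
Accumulate the product:
403 * 169 = 68107 ≡ 429
429 * 351 = 150579 ≡ 403
403 * 169 = 68107 ≡ 429
429 * 481 = 206349 ≡ 351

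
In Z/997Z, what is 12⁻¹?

914

By the extended Euclidean algorithm:
997 = 83×12 + 1
12 = 12×1 + 0
gcd(12, 997) = 1, so the inverse exists.
Back-substitute for 1:
1 = 1×997 − 83×12
So 12⁻¹ ≡ −83 ≡ 914 (mod 997).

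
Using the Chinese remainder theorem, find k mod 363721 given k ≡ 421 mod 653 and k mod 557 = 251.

309943

653⁻¹ mod 557: 653*528 ≡ 1 (mod 557), so 653⁻¹ ≡ 528.
k = 421 + 653*((251 − 421)*528 mod 557) = 421 + 653*474 = 309943.
Check: 309943 mod 653 = 421, 309943 mod 557 = 251. ✓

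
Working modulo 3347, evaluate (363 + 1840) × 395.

363 + 1840 = 2203
2203 × 395 = 870185 ≡ 3312 (mod 3347)

3312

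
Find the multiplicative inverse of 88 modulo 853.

727

853 = 9*88 + 61
88 = 1*61 + 27
61 = 2*27 + 7
27 = 3*7 + 6
7 = 1*6 + 1
6 = 6*1 + 0
gcd(88, 853) = 1, so the inverse exists.
Back-substitute for 1:
1 = 1*7 − 1*6
  = −1*27 + 4*7
  = 4*61 − 9*27
  = −9*88 + 13*61
  = 13*853 − 126*88
So 88⁻¹ ≡ −126 ≡ 727 (mod 853).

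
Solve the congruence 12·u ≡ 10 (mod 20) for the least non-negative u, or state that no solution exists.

gcd(12, 20) = 4, and 4 does not divide 10.
So the congruence has no solution.

no solution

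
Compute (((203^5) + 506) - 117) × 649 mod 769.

518

(203)^5 ≡ 4 (mod 769)
4 + 506 = 510
510 - 117 = 393
393 × 649 = 255057 ≡ 518 (mod 769)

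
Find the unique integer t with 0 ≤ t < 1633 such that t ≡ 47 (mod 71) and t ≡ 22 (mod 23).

1609

71⁻¹ mod 23: 71*12 ≡ 1 (mod 23), so 71⁻¹ ≡ 12.
t = 47 + 71*((22 − 47)*12 mod 23) = 47 + 71*22 = 1609.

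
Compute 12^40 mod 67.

40 in binary is 101000, i.e. 40 = 32 + 8.
12^1 ≡ 12 (mod 67)
12^2 ≡ 12^2 = 144 ≡ 10 (mod 67)
12^4 ≡ 10^2 = 100 ≡ 33 (mod 67)
12^8 ≡ 33^2 = 1089 ≡ 17 (mod 67)
12^16 ≡ 17^2 = 289 ≡ 21 (mod 67)
12^32 ≡ 21^2 = 441 ≡ 39 (mod 67)
12^40 = 12^32 · 12^8 ≡ 39 · 17 (mod 67).
39 · 17 = 663 ≡ 60 (mod 67).

60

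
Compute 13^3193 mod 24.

13

3193 in binary is 110001111001, i.e. 3193 = 2048 + 1024 + 64 + 32 + 16 + 8 + 1.
13^1 ≡ 13 (mod 24)
13^2 ≡ 13^2 = 169 ≡ 1 (mod 24)
13^4 ≡ 1^2 = 1 (mod 24)
13^8 ≡ 1^2 = 1 (mod 24)
13^16 ≡ 1^2 = 1 (mod 24)
13^32 ≡ 1^2 = 1 (mod 24)
13^64 ≡ 1^2 = 1 (mod 24)
13^128 ≡ 1^2 = 1 (mod 24)
13^256 ≡ 1^2 = 1 (mod 24)
13^512 ≡ 1^2 = 1 (mod 24)
13^1024 ≡ 1^2 = 1 (mod 24)
13^2048 ≡ 1^2 = 1 (mod 24)
13^3193 = 13^2048 · 13^1024 · 13^64 · 13^32 · 13^16 · 13^8 · 13^1 ≡ 1 · 1 · 1 · 1 · 1 · 1 · 13 (mod 24).
Accumulate the product:
1 · 1 = 1
1 · 1 = 1
1 · 1 = 1
1 · 1 = 1
1 · 1 = 1
1 · 13 = 13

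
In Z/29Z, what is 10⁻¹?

3

Run the extended Euclidean algorithm:
29 = 2×10 + 9
10 = 1×9 + 1
9 = 9×1 + 0
gcd(10, 29) = 1, so the inverse exists.
Back-substitute for 1:
1 = 1×10 − 1×9
  = −1×29 + 3×10
So 10⁻¹ ≡ 3 (mod 29).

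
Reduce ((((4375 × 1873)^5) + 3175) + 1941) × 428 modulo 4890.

4375 × 1873 = 8194375 ≡ 3625 (mod 4890)
(3625)^5 ≡ 2395 (mod 4890)
2395 + 3175 = 5570 ≡ 680 (mod 4890)
680 + 1941 = 2621
2621 × 428 = 1121788 ≡ 1978 (mod 4890)

1978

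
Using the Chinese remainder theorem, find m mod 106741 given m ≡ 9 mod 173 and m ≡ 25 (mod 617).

173⁻¹ mod 617: 173*107 ≡ 1 (mod 617), so 173⁻¹ ≡ 107.
m = 9 + 173*((25 − 9)*107 mod 617) = 9 + 173*478 = 82703.

82703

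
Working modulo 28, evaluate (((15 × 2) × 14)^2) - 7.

15 × 2 = 30 ≡ 2 (mod 28)
2 × 14 = 28 ≡ 0 (mod 28)
(0)^2 ≡ 0 (mod 28)
0 - 7 = -7 ≡ 21 (mod 28)

21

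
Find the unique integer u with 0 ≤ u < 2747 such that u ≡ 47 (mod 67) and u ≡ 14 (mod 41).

2392

67⁻¹ mod 41: 67×30 ≡ 1 (mod 41), so 67⁻¹ ≡ 30.
u = 47 + 67×((14 − 47)×30 mod 41) = 47 + 67×35 = 2392.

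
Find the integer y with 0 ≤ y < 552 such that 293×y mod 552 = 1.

552 = 1·293 + 259
293 = 1·259 + 34
259 = 7·34 + 21
34 = 1·21 + 13
21 = 1·13 + 8
13 = 1·8 + 5
8 = 1·5 + 3
5 = 1·3 + 2
3 = 1·2 + 1
2 = 2·1 + 0
gcd(293, 552) = 1, so the inverse exists.
Bézout: 1 = 112·552 − 211·293.
So 293⁻¹ ≡ −211 ≡ 341 (mod 552).

341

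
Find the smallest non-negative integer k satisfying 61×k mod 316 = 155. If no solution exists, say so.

303

gcd(61, 316) = 1, so a unique solution mod 316 exists.
61⁻¹ ≡ 57 (mod 316).
k ≡ 57×155 ≡ 303 (mod 316).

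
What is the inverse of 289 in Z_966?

361

Apply the Euclidean algorithm and back-substitute:
966 = 3*289 + 99
289 = 2*99 + 91
99 = 1*91 + 8
91 = 11*8 + 3
8 = 2*3 + 2
3 = 1*2 + 1
2 = 2*1 + 0
gcd(289, 966) = 1, so the inverse exists.
Bézout: 1 = −108*966 + 361*289.
So 289⁻¹ ≡ 361 (mod 966).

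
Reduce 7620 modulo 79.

36

7620 = 96*79 + 36, so 7620 ≡ 36 (mod 79).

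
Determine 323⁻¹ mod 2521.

2201

2521 = 7×323 + 260
323 = 1×260 + 63
260 = 4×63 + 8
63 = 7×8 + 7
8 = 1×7 + 1
7 = 7×1 + 0
gcd(323, 2521) = 1, so the inverse exists.
Bézout: 1 = 41×2521 − 320×323.
So 323⁻¹ ≡ −320 ≡ 2201 (mod 2521).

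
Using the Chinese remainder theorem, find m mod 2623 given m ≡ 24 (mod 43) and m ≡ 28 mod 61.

2346

43⁻¹ mod 61: 43×44 ≡ 1 (mod 61), so 43⁻¹ ≡ 44.
m = 24 + 43×((28 − 24)×44 mod 61) = 24 + 43×54 = 2346.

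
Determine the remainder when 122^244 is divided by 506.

210

122^1 ≡ 122 (mod 506)
122^2 ≡ 122^2 = 14884 ≡ 210 (mod 506)
122^4 ≡ 210^2 = 44100 ≡ 78 (mod 506)
122^8 ≡ 78^2 = 6084 ≡ 12 (mod 506)
122^16 ≡ 12^2 = 144 (mod 506)
122^32 ≡ 144^2 = 20736 ≡ 496 (mod 506)
122^64 ≡ 496^2 = 246016 ≡ 100 (mod 506)
122^128 ≡ 100^2 = 10000 ≡ 386 (mod 506)
122^244 = 122^128 * 122^64 * 122^32 * 122^16 * 122^4 ≡ 386 * 100 * 496 * 144 * 78 (mod 506).
Accumulate the product:
386 * 100 = 38600 ≡ 144
144 * 496 = 71424 ≡ 78
78 * 144 = 11232 ≡ 100
100 * 78 = 7800 ≡ 210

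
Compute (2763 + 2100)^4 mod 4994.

2763 + 2100 = 4863
(4863)^4 ≡ 3741 (mod 4994)

3741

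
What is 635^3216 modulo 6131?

4622

3216 in binary is 110010010000, i.e. 3216 = 2048 + 1024 + 128 + 16.
635^1 ≡ 635 (mod 6131)
635^2 ≡ 635^2 = 403225 ≡ 4710 (mod 6131)
635^4 ≡ 4710^2 = 22184100 ≡ 2142 (mod 6131)
635^8 ≡ 2142^2 = 4588164 ≡ 2176 (mod 6131)
635^16 ≡ 2176^2 = 4734976 ≡ 1844 (mod 6131)
635^32 ≡ 1844^2 = 3400336 ≡ 3762 (mod 6131)
635^64 ≡ 3762^2 = 14152644 ≡ 2296 (mod 6131)
635^128 ≡ 2296^2 = 5271616 ≡ 5087 (mod 6131)
635^256 ≡ 5087^2 = 25877569 ≡ 4749 (mod 6131)
635^512 ≡ 4749^2 = 22553001 ≡ 3183 (mod 6131)
635^1024 ≡ 3183^2 = 10131489 ≡ 3077 (mod 6131)
635^2048 ≡ 3077^2 = 9467929 ≡ 1665 (mod 6131)
635^3216 = 635^2048 × 635^1024 × 635^128 × 635^16 ≡ 1665 × 3077 × 5087 × 1844 (mod 6131).
Accumulate the product:
1665 × 3077 = 5123205 ≡ 3820
3820 × 5087 = 19432340 ≡ 3201
3201 × 1844 = 5902644 ≡ 4622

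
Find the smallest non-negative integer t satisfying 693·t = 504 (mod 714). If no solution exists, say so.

gcd(693, 714) = 21, and 21 | 504, so solutions exist.
Divide through by 21: 33·t ≡ 24 (mod 34).
33⁻¹ ≡ 33 (mod 34).
t ≡ 33·24 ≡ 10 (mod 34).
The smallest non-negative solution is t = 10.

10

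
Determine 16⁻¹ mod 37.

7

Apply the Euclidean algorithm and back-substitute:
37 = 2×16 + 5
16 = 3×5 + 1
5 = 5×1 + 0
gcd(16, 37) = 1, so the inverse exists.
Bézout: 1 = −3×37 + 7×16.
So 16⁻¹ ≡ 7 (mod 37).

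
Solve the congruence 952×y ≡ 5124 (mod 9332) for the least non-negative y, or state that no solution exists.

gcd(952, 9332) = 4, and 4 | 5124, so solutions exist.
Divide through by 4: 238×y ≡ 1281 mod 2333.
238⁻¹ ≡ 1539 (mod 2333).
y ≡ 1539×1281 ≡ 74 (mod 2333).
The smallest non-negative solution is y = 74.

74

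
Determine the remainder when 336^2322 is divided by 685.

2322 in binary is 100100010010, i.e. 2322 = 2048 + 256 + 16 + 2.
336^1 ≡ 336 (mod 685)
336^2 ≡ 336^2 = 112896 ≡ 556 (mod 685)
336^4 ≡ 556^2 = 309136 ≡ 201 (mod 685)
336^8 ≡ 201^2 = 40401 ≡ 671 (mod 685)
336^16 ≡ 671^2 = 450241 ≡ 196 (mod 685)
336^32 ≡ 196^2 = 38416 ≡ 56 (mod 685)
336^64 ≡ 56^2 = 3136 ≡ 396 (mod 685)
336^128 ≡ 396^2 = 156816 ≡ 636 (mod 685)
336^256 ≡ 636^2 = 404496 ≡ 346 (mod 685)
336^512 ≡ 346^2 = 119716 ≡ 526 (mod 685)
336^1024 ≡ 526^2 = 276676 ≡ 621 (mod 685)
336^2048 ≡ 621^2 = 385641 ≡ 671 (mod 685)
336^2322 = 336^2048 * 336^256 * 336^16 * 336^2 ≡ 671 * 346 * 196 * 556 (mod 685).
Accumulate the product:
671 * 346 = 232166 ≡ 636
636 * 196 = 124656 ≡ 671
671 * 556 = 373076 ≡ 436

436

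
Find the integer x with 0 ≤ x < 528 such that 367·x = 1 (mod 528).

223

528 = 1·367 + 161
367 = 2·161 + 45
161 = 3·45 + 26
45 = 1·26 + 19
26 = 1·19 + 7
19 = 2·7 + 5
7 = 1·5 + 2
5 = 2·2 + 1
2 = 2·1 + 0
gcd(367, 528) = 1, so the inverse exists.
Back-substitute for 1:
1 = 1·5 − 2·2
  = −2·7 + 3·5
  = 3·19 − 8·7
  = −8·26 + 11·19
  = 11·45 − 19·26
  = −19·161 + 68·45
  = 68·367 − 155·161
  = −155·528 + 223·367
So 367⁻¹ ≡ 223 (mod 528).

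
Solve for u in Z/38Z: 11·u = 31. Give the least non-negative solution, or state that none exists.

27

gcd(11, 38) = 1, so a unique solution mod 38 exists.
11⁻¹ ≡ 7 (mod 38).
u ≡ 7·31 ≡ 27 (mod 38).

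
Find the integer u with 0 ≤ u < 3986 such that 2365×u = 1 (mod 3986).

Apply the Euclidean algorithm and back-substitute:
3986 = 1*2365 + 1621
2365 = 1*1621 + 744
1621 = 2*744 + 133
744 = 5*133 + 79
133 = 1*79 + 54
79 = 1*54 + 25
54 = 2*25 + 4
25 = 6*4 + 1
4 = 4*1 + 0
gcd(2365, 3986) = 1, so the inverse exists.
Bézout: 1 = −569*3986 + 959*2365.
So 2365⁻¹ ≡ 959 (mod 3986).

959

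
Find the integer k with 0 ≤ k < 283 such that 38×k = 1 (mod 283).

283 = 7×38 + 17
38 = 2×17 + 4
17 = 4×4 + 1
4 = 4×1 + 0
gcd(38, 283) = 1, so the inverse exists.
Back-substitute for 1:
1 = 1×17 − 4×4
  = −4×38 + 9×17
  = 9×283 − 67×38
So 38⁻¹ ≡ −67 ≡ 216 (mod 283).

216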